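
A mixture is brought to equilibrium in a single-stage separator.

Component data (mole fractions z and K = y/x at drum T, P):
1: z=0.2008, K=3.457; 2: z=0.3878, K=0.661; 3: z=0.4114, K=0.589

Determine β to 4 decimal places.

β = 0.2083

Material balance + equilibrium reduce to Σ zᵢ(Kᵢ−1)/(1+β(Kᵢ−1)) = 0.
Feasibility: ΣzᵢKᵢ = 1.1928, Σzᵢ/Kᵢ = 1.3432 — both > 1, two phases present.
Newton–Raphson from β = 0.5:
  β = 0.5000: g = -0.14973, g' = -0.4188 → β = 0.1425
  β = 0.1425: g = 0.04769, g' = -0.7927 → β = 0.2027
  β = 0.2027: g = 0.00376, g' = -0.6743 → β = 0.2082
  β = 0.2082: g = 0.00003, g' = -0.6652 → β = 0.2083
Converged at β = 0.2083.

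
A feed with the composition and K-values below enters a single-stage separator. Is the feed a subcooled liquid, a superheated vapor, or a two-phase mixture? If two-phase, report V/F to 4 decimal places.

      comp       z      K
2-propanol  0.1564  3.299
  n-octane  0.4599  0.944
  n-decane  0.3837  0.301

two-phase, V/F = 0.0723

ΣzᵢKᵢ = 1.0656; Σzᵢ/Kᵢ = 1.8093.
Both exceed 1, so a two-phase solution exists.
Rachford–Rice: g(ψ) = Σ zᵢ(Kᵢ−1)/(1+ψ(Kᵢ−1)) = 0.
Iterate (Newton) starting at ψ = 0.5:
  ψ = 0.5000: g = -0.27153, g' = -0.6235 → ψ = 0.0645
  ψ = 0.0645: g = 0.00641, g' = -0.8340 → ψ = 0.0722
  ψ = 0.0722: g = 0.00006, g' = -0.8174 → ψ = 0.0723
Converged at ψ = 0.0723.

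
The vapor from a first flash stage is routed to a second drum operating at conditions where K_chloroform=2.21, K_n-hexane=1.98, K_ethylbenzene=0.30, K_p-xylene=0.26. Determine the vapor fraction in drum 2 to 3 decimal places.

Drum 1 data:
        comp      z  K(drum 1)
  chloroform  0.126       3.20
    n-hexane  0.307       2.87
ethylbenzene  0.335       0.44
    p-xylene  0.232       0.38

Drum 1:
Iterate (Newton) starting at ψ₁ = 0.43:
  ψ₁ = 0.430: g = 0.0174, g' = -0.839 → ψ₁ = 0.451
Converged at ψ₁ = 0.451.
Drum-1 compositions:
  chloroform: x = 0.063, y = 0.202
  n-hexane: x = 0.167, y = 0.478
  ethylbenzene: x = 0.448, y = 0.197
  p-xylene: x = 0.322, y = 0.122
Drum-2 feed = drum-1 vapor: z₂ = (0.2024, 0.4780, 0.1972, 0.1224).
Drum 2:
Iterate (Newton) starting at ψ₂ = 0.5:
  ψ₂ = 0.500: g = 0.1109, g' = -0.719 → ψ₂ = 0.654
  ψ₂ = 0.654: g = -0.0080, g' = -0.843 → ψ₂ = 0.645
Converged at ψ₂ = 0.645.
  chloroform: x = 0.114, y = 0.251
  n-hexane: x = 0.293, y = 0.580
  ethylbenzene: x = 0.359, y = 0.108
  p-xylene: x = 0.234, y = 0.061

V/F (drum 2) = 0.645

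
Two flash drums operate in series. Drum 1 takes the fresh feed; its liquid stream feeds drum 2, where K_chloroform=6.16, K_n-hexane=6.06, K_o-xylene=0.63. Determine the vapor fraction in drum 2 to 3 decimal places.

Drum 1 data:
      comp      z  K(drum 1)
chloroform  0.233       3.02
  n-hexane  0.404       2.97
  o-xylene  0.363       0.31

Drum 1:
Let ψ₁ = V/F and solve Σ zᵢ(Kᵢ−1)/(1+ψ₁(Kᵢ−1)) = 0.
Feasibility: ΣzᵢKᵢ = 2.016, Σzᵢ/Kᵢ = 1.384 — both > 1, two phases present.
Newton iteration, ψ₁⁰ = 0.5:
  ψ₁ = 0.500: g = 0.2527, g' = -1.036 → ψ₁ = 0.744
  ψ₁ = 0.744: g = -0.0038, g' = -1.139 → ψ₁ = 0.741
Converged at ψ₁ = 0.741.
Drum-1 compositions:
  chloroform: x = 0.093, y = 0.282
  n-hexane: x = 0.164, y = 0.488
  o-xylene: x = 0.742, y = 0.230
Drum-2 feed = drum-1 liquid: z₂ = (0.0933, 0.1643, 0.7424).
Drum 2:
Let ψ₂ = V/F and solve Σ zᵢ(Kᵢ−1)/(1+ψ₂(Kᵢ−1)) = 0.
g(0) = ΣzᵢKᵢ − 1 = 1.038 and g(1) = 1 − Σzᵢ/Kᵢ = -0.221, so a root lies in (0, 1).
Newton–Raphson from ψ₂ = 0.65:
  ψ₂ = 0.650: g = -0.0572, g' = -0.536 → ψ₂ = 0.543
  ψ₂ = 0.543: g = 0.0046, g' = -0.630 → ψ₂ = 0.551
Converged at ψ₂ = 0.551.
  chloroform: x = 0.024, y = 0.150
  n-hexane: x = 0.043, y = 0.263
  o-xylene: x = 0.932, y = 0.587

V/F (drum 2) = 0.551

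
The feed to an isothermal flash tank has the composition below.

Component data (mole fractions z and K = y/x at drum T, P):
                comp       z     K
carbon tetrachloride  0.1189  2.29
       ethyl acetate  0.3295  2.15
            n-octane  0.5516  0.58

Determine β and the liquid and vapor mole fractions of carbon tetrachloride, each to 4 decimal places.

β = 0.6025, x_carbon tetrachloride = 0.0669, y_carbon tetrachloride = 0.1532

Let β = V/F and solve Σ zᵢ(Kᵢ−1)/(1+β(Kᵢ−1)) = 0.
Feasibility: ΣzᵢKᵢ = 1.3006, Σzᵢ/Kᵢ = 1.1562 — both > 1, two phases present.
Iterate (Newton) starting at β = 0.5:
  β = 0.5000: g = 0.04057, g' = -0.4047 → β = 0.6003
  β = 0.6003: g = 0.00086, g' = -0.3893 → β = 0.6025
Converged at β = 0.6025.
Compositions from xᵢ = zᵢ/(1+β(Kᵢ−1)), yᵢ = Kᵢxᵢ:
  carbon tetrachloride: x = 0.0669, y = 0.1532
  ethyl acetate: x = 0.1946, y = 0.4185
  n-octane: x = 0.7385, y = 0.4283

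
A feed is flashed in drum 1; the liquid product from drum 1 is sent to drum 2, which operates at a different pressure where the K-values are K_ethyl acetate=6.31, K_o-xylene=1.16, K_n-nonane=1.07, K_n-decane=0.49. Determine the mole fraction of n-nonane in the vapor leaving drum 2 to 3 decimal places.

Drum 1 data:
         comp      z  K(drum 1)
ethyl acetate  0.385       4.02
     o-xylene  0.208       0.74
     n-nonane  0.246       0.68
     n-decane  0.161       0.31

y_n-nonane (drum 2) = 0.324

Drum 1:
Let ψ₁ = V/F and solve Σ zᵢ(Kᵢ−1)/(1+ψ₁(Kᵢ−1)) = 0.
Check two-phase: ΣzᵢKᵢ = 1.919 > 1 and Σzᵢ/Kᵢ = 1.258 > 1, so g(0) = 0.919 > 0 and g(1) = -0.258 < 0.
Newton iteration, ψ₁⁰ = 0.5:
  ψ₁ = 0.500: g = 0.1377, g' = -0.790 → ψ₁ = 0.674
  ψ₁ = 0.674: g = 0.0092, g' = -0.711 → ψ₁ = 0.687
Converged at ψ₁ = 0.687.
Drum-1 compositions:
  ethyl acetate: x = 0.125, y = 0.503
  o-xylene: x = 0.253, y = 0.187
  n-nonane: x = 0.315, y = 0.214
  n-decane: x = 0.306, y = 0.095
Drum-2 feed = drum-1 liquid: z₂ = (0.1252, 0.2533, 0.3154, 0.3062).
Drum 2:
Let ψ₂ = V/F and solve Σ zᵢ(Kᵢ−1)/(1+ψ₂(Kᵢ−1)) = 0.
Feasibility: ΣzᵢKᵢ = 1.571, Σzᵢ/Kᵢ = 1.158 — both > 1, two phases present.
Iterate (Newton) starting at ψ₂ = 0.5:
  ψ₂ = 0.500: g = 0.0311, g' = -0.415 → ψ₂ = 0.575
  ψ₂ = 0.575: g = 0.0014, g' = -0.381 → ψ₂ = 0.579
Converged at ψ₂ = 0.579.
  ethyl acetate: x = 0.031, y = 0.194
  o-xylene: x = 0.232, y = 0.269
  n-nonane: x = 0.303, y = 0.324
  n-decane: x = 0.434, y = 0.213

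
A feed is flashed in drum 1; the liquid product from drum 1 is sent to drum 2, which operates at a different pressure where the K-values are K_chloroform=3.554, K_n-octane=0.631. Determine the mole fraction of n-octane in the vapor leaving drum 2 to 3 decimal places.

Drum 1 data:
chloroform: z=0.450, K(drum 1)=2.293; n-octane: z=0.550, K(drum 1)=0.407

Drum 1:
Binary case is linear: z₁(K₁−1)(1+ψ₁(K₂−1)) + z₂(K₂−1)(1+ψ₁(K₁−1)) = 0
⇒ ψ₁ = [z₁(K₁−1)+z₂(K₂−1)] / [−(K₁−1)(K₂−1)] = 0.2557/0.7667 = 0.333
Drum-1 compositions:
  chloroform: x = 0.314, y = 0.721
  n-octane: x = 0.686, y = 0.279
Drum-2 feed = drum-1 liquid: z₂ = (0.3144, 0.6856).
Drum 2:
Let ψ₂ = V/F and solve Σ zᵢ(Kᵢ−1)/(1+ψ₂(Kᵢ−1)) = 0.
g(0) = ΣzᵢKᵢ − 1 = 0.550 and g(1) = 1 − Σzᵢ/Kᵢ = -0.175, so a root lies in (0, 1).
Binary case is linear: z₁(K₁−1)(1+ψ₂(K₂−1)) + z₂(K₂−1)(1+ψ₂(K₁−1)) = 0
⇒ ψ₂ = [z₁(K₁−1)+z₂(K₂−1)] / [−(K₁−1)(K₂−1)] = 0.5501/0.9424 = 0.584
  chloroform: x = 0.126, y = 0.449
  n-octane: x = 0.874, y = 0.551

y_n-octane (drum 2) = 0.551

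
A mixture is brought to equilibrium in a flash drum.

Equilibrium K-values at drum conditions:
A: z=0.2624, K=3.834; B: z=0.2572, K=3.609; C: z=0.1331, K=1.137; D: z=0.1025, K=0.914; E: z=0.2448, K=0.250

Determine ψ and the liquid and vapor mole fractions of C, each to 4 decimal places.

ψ = 0.7943, x_C = 0.1200, y_C = 0.1365

Newton iteration, ψ⁰ = 0.39:
  ψ = 0.3900: g = 0.43452, g' = -1.1838 → ψ = 0.7571
  ψ = 0.7571: g = 0.04425, g' = -1.1509 → ψ = 0.7955
  ψ = 0.7955: g = -0.00150, g' = -1.2333 → ψ = 0.7943
Converged at ψ = 0.7943.
Compositions from xᵢ = zᵢ/(1+ψ(Kᵢ−1)), yᵢ = Kᵢxᵢ:
  A: x = 0.0807, y = 0.3095
  B: x = 0.0837, y = 0.3021
  C: x = 0.1200, y = 0.1365
  D: x = 0.1100, y = 0.1006
  E: x = 0.6055, y = 0.1514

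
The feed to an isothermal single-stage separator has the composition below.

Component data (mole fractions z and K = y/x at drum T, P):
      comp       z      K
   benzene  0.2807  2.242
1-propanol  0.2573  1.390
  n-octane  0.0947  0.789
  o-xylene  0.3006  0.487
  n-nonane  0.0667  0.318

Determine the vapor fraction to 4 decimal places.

Newton iteration, ψ⁰ = 0.5:
  ψ = 0.5000: g = 0.00027, g' = -0.4120 → ψ = 0.5007
Converged at ψ = 0.5007.

ψ = 0.5007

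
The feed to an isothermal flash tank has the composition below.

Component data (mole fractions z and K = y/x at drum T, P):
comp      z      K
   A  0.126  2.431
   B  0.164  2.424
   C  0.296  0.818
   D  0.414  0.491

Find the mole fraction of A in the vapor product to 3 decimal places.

y_A = 0.222

Newton iteration, V/F⁰ = 0.5:
  V/F = 0.500: g = -0.1004, g' = -0.406 → V/F = 0.253
  V/F = 0.253: g = 0.0059, g' = -0.471 → V/F = 0.265
Converged at V/F = 0.265.
Compositions from xᵢ = zᵢ/(1+V/F(Kᵢ−1)), yᵢ = Kᵢxᵢ:
  A: x = 0.091, y = 0.222
  B: x = 0.119, y = 0.289
  C: x = 0.311, y = 0.254
  D: x = 0.479, y = 0.235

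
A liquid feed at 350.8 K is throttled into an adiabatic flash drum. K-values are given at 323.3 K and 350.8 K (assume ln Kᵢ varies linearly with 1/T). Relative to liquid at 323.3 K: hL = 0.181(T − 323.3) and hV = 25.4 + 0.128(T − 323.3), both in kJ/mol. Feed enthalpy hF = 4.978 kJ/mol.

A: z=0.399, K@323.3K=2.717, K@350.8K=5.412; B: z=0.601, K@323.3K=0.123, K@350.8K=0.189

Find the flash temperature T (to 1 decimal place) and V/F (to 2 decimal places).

Adiabatic flash: solve Rachford–Rice at each trial T, then check hF = ψ·hV(T) + (1−ψ)·hL(T).
  T = 323.3 K: K = (2.717, 0.123), RR gives ψ = 0.105, H_out = 2.665 kJ/mol
  T = 350.8 K: K = (5.412, 0.189), RR gives ψ = 0.356, H_out = 13.495 kJ/mol
  T = 337.1 K: K = (3.894, 0.154), RR gives ψ = 0.264, H_out = 9.008 kJ/mol
  T = 330.2 K: K = (3.265, 0.138), RR gives ψ = 0.197, H_out = 6.193 kJ/mol
  T = 326.8 K: K = (2.985, 0.130), RR gives ψ = 0.156, H_out = 4.570 kJ/mol
  T = 328.5 K: K = (3.123, 0.134), RR gives ψ = 0.178, H_out = 5.405 kJ/mol
Linear interpolation between T = 326.8 (H_out = 4.570) and T = 328.5 (H_out = 5.405) on hF = 4.978 gives T ≈ 327.6 K, at which ψ = 0.17.

T = 327.6 K, V/F = 0.17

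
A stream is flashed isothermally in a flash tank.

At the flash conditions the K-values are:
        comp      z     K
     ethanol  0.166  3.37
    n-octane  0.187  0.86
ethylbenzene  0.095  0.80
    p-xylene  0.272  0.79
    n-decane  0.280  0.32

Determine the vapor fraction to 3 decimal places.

ψ = 0.112

Let ψ = V/F and solve Σ zᵢ(Kᵢ−1)/(1+ψ(Kᵢ−1)) = 0.
g(0) = ΣzᵢKᵢ − 1 = 0.101 and g(1) = 1 − Σzᵢ/Kᵢ = -0.605, so a root lies in (0, 1).
Iterate (Newton) starting at ψ = 0.52:
  ψ = 0.520: g = -0.2319, g' = -0.521 → ψ = 0.075
  ψ = 0.075: g = 0.0296, g' = -0.836 → ψ = 0.110
  ψ = 0.110: g = 0.0014, g' = -0.757 → ψ = 0.112
Converged at ψ = 0.112.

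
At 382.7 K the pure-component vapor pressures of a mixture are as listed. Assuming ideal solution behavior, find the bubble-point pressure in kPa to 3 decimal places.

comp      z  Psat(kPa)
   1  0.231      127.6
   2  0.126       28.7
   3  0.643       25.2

Pbub = 49.295 kPa

At the bubble point ψ → 0, so ΣzᵢKᵢ = 1 with Kᵢ = Pᵢˢᵃᵗ/P ⇒ P = ΣzᵢPᵢˢᵃᵗ.
P = 0.231·127.6 + 0.126·28.7 + 0.643·25.2 = 49.295 kPa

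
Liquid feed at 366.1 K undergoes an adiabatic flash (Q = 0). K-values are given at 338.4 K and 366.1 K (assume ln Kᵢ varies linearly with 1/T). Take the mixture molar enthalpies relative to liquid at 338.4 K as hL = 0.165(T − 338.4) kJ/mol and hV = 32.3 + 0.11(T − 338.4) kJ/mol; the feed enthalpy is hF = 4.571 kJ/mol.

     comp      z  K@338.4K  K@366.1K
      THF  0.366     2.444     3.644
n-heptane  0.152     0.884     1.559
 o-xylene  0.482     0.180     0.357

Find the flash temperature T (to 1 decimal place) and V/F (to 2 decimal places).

T = 339.7 K, V/F = 0.14

Adiabatic flash: solve Rachford–Rice at each trial T, then check hF = ψ·hV(T) + (1−ψ)·hL(T).
  T = 338.4 K: K = (2.444, 0.884, 0.180), RR gives ψ = 0.114, H_out = 3.680 kJ/mol
  T = 366.1 K: K = (3.644, 1.559, 0.357), RR gives ψ = 0.528, H_out = 20.829 kJ/mol
  T = 352.2 K: K = (3.006, 1.186, 0.257), RR gives ψ = 0.324, H_out = 12.483 kJ/mol
  T = 345.3 K: K = (2.716, 1.027, 0.216), RR gives ψ = 0.223, H_out = 8.260 kJ/mol
  T = 341.9 K: K = (2.580, 0.955, 0.197), RR gives ψ = 0.171, H_out = 6.065 kJ/mol
  T = 340.1 K: K = (2.509, 0.918, 0.188), RR gives ψ = 0.142, H_out = 4.857 kJ/mol
Linear interpolation between T = 338.4 (H_out = 3.680) and T = 340.1 (H_out = 4.857) on hF = 4.571 gives T ≈ 339.7 K, at which ψ = 0.14.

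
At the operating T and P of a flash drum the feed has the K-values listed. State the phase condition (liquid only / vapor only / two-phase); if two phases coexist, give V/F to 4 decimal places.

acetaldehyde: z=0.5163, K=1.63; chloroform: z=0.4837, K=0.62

two-phase, V/F = 0.5909

ΣzᵢKᵢ = 1.1415; Σzᵢ/Kᵢ = 1.0969.
Both exceed 1, so a two-phase solution exists.
Binary case is linear: z₁(K₁−1)(1+ψ(K₂−1)) + z₂(K₂−1)(1+ψ(K₁−1)) = 0
⇒ ψ = [z₁(K₁−1)+z₂(K₂−1)] / [−(K₁−1)(K₂−1)] = 0.14146/0.23940 = 0.5909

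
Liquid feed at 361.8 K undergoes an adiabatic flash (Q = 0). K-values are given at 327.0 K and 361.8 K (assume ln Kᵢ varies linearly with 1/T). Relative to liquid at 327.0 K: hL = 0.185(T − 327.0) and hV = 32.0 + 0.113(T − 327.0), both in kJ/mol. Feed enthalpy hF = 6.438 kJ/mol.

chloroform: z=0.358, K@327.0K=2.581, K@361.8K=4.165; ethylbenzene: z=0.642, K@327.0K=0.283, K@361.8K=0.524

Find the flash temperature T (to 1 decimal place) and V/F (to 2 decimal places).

T = 332.8 K, V/F = 0.17

Adiabatic flash: solve Rachford–Rice at each trial T, then check hF = ψ·hV(T) + (1−ψ)·hL(T).
  T = 327.0 K: K = (2.581, 0.283), RR gives ψ = 0.093, H_out = 2.983 kJ/mol
  T = 361.8 K: K = (4.165, 0.524), RR gives ψ = 0.549, H_out = 22.638 kJ/mol
  T = 344.4 K: K = (3.319, 0.391), RR gives ψ = 0.311, H_out = 12.784 kJ/mol
  T = 335.7 K: K = (2.936, 0.334), RR gives ψ = 0.206, H_out = 8.074 kJ/mol
  T = 331.4 K: K = (2.757, 0.308), RR gives ψ = 0.152, H_out = 5.633 kJ/mol
  T = 333.5 K: K = (2.844, 0.321), RR gives ψ = 0.179, H_out = 6.839 kJ/mol
Linear interpolation between T = 331.4 (H_out = 5.633) and T = 333.5 (H_out = 6.839) on hF = 6.438 gives T ≈ 332.8 K, at which ψ = 0.17.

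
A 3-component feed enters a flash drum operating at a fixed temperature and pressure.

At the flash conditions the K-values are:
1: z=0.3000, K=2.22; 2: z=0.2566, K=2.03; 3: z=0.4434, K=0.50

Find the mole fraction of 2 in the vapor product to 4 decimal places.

Material balance + equilibrium reduce to Σ zᵢ(Kᵢ−1)/(1+ψ(Kᵢ−1)) = 0.
g(0) = ΣzᵢKᵢ − 1 = 0.4086 and g(1) = 1 − Σzᵢ/Kᵢ = -0.1483, so a root lies in (0, 1).
Newton–Raphson from ψ = 0.67:
  ψ = 0.6700: g = 0.02438, g' = -0.4812 → ψ = 0.7207
  ψ = 0.7207: g = -0.00013, g' = -0.4870 → ψ = 0.7204
Converged at ψ = 0.7204.
Compositions from xᵢ = zᵢ/(1+ψ(Kᵢ−1)), yᵢ = Kᵢxᵢ:
  1: x = 0.1597, y = 0.3545
  2: x = 0.1473, y = 0.2990
  3: x = 0.6930, y = 0.3465

y_2 = 0.2990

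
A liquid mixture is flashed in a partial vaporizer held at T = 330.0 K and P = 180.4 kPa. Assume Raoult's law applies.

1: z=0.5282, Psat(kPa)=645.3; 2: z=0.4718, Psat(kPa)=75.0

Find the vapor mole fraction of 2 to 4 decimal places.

Raoult's law: Kᵢ = Pᵢˢᵃᵗ/P = Pᵢˢᵃᵗ/180.4.
  K_1 = 645.3/180.4 = 3.577051, K_2 = 75.0/180.4 = 0.415743
Material balance + equilibrium reduce to Σ zᵢ(Kᵢ−1)/(1+β(Kᵢ−1)) = 0.
Feasibility: ΣzᵢKᵢ = 2.0855, Σzᵢ/Kᵢ = 1.2825 — both > 1, two phases present.
Newton–Raphson from β = 0.5:
  β = 0.5000: g = 0.20538, g' = -0.9912 → β = 0.7072
  β = 0.7072: g = 0.01252, g' = -0.9080 → β = 0.7210
Converged at β = 0.7210.
Compositions from xᵢ = zᵢ/(1+β(Kᵢ−1)), yᵢ = Kᵢxᵢ:
  1: x = 0.1848, y = 0.6611
  2: x = 0.8152, y = 0.3389

y_2 = 0.3389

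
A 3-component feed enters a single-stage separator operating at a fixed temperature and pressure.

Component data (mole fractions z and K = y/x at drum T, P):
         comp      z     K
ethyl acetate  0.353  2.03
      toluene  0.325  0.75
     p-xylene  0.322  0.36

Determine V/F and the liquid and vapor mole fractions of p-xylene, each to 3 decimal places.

Rachford–Rice: g(V/F) = Σ zᵢ(Kᵢ−1)/(1+V/F(Kᵢ−1)) = 0.
g(0) = ΣzᵢKᵢ − 1 = 0.076 and g(1) = 1 − Σzᵢ/Kᵢ = -0.502, so a root lies in (0, 1).
Newton iteration, V/F⁰ = 0.5:
  V/F = 0.500: g = -0.1559, g' = -0.475 → V/F = 0.172
  V/F = 0.172: g = -0.0075, g' = -0.459 → V/F = 0.155
  V/F = 0.155: g = 0.0000, g' = -0.463 → V/F = 0.156
Converged at V/F = 0.156.
Compositions from xᵢ = zᵢ/(1+V/F(Kᵢ−1)), yᵢ = Kᵢxᵢ:
  ethyl acetate: x = 0.304, y = 0.618
  toluene: x = 0.338, y = 0.254
  p-xylene: x = 0.358, y = 0.129

V/F = 0.156, x_p-xylene = 0.358, y_p-xylene = 0.129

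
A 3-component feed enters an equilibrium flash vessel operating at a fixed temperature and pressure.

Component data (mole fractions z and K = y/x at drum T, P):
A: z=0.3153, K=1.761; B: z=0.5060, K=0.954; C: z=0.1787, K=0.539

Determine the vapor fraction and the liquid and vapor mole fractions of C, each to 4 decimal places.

ψ = 0.7666, x_C = 0.2764, y_C = 0.1490

Material balance + equilibrium reduce to Σ zᵢ(Kᵢ−1)/(1+ψ(Kᵢ−1)) = 0.
g(0) = ΣzᵢKᵢ − 1 = 0.1343 and g(1) = 1 − Σzᵢ/Kᵢ = -0.0410, so a root lies in (0, 1).
Newton–Raphson from ψ = 0.61:
  ψ = 0.6100: g = 0.02531, g' = -0.1598 → ψ = 0.7684
  ψ = 0.7684: g = -0.00029, g' = -0.1649 → ψ = 0.7666
Converged at ψ = 0.7666.
Compositions from xᵢ = zᵢ/(1+ψ(Kᵢ−1)), yᵢ = Kᵢxᵢ:
  A: x = 0.1991, y = 0.3507
  B: x = 0.5245, y = 0.5004
  C: x = 0.2764, y = 0.1490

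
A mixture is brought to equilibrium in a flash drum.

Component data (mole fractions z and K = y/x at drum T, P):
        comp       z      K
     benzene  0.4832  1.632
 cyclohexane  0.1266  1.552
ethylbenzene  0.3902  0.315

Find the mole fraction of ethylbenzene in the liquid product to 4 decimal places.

x_ethylbenzene = 0.4731

Iterate (Newton) starting at ψ = 0.5:
  ψ = 0.5000: g = -0.11970, g' = -0.5587 → ψ = 0.2857
  ψ = 0.2857: g = -0.01330, g' = -0.4503 → ψ = 0.2562
  ψ = 0.2562: g = -0.00013, g' = -0.4419 → ψ = 0.2559
Converged at ψ = 0.2559.
Compositions from xᵢ = zᵢ/(1+ψ(Kᵢ−1)), yᵢ = Kᵢxᵢ:
  benzene: x = 0.4159, y = 0.6788
  cyclohexane: x = 0.1109, y = 0.1722
  ethylbenzene: x = 0.4731, y = 0.1490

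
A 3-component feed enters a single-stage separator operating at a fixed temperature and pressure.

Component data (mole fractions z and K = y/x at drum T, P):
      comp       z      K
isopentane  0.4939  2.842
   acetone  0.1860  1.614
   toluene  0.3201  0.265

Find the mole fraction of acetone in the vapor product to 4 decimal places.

Iterate (Newton) starting at β = 0.5:
  β = 0.5000: g = 0.18899, g' = -0.9274 → β = 0.7038
  β = 0.7038: g = -0.01147, g' = -1.0941 → β = 0.6933
  β = 0.6933: g = -0.00009, g' = -1.0767 → β = 0.6932
Converged at β = 0.6932.
Compositions from xᵢ = zᵢ/(1+β(Kᵢ−1)), yᵢ = Kᵢxᵢ:
  isopentane: x = 0.2169, y = 0.6165
  acetone: x = 0.1305, y = 0.2106
  toluene: x = 0.6526, y = 0.1729

y_acetone = 0.2106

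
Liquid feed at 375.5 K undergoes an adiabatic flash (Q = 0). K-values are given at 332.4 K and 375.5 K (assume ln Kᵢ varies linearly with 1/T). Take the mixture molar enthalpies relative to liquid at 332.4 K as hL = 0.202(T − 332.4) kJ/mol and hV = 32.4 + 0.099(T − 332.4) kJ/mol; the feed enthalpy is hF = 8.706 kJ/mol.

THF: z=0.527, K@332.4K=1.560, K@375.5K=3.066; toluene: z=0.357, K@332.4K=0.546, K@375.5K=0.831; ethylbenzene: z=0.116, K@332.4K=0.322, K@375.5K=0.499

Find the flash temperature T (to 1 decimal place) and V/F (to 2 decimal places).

T = 333.9 K, V/F = 0.26

Adiabatic flash: solve Rachford–Rice at each trial T, then check hF = ψ·hV(T) + (1−ψ)·hL(T).
  T = 332.4 K: K = (1.560, 0.546, 0.322), RR gives ψ = 0.187, H_out = 6.055 kJ/mol
  T = 375.5 K: K = (3.066, 0.831, 0.499), RR gives ψ = 1.000, H_out = 36.667 kJ/mol
  T = 353.9 K: K = (2.231, 0.682, 0.406), RR gives ψ = 0.901, H_out = 31.551 kJ/mol
  T = 343.1 K: K = (1.874, 0.612, 0.363), RR gives ψ = 0.605, H_out = 21.101 kJ/mol
  T = 337.8 K: K = (1.714, 0.579, 0.342), RR gives ψ = 0.424, H_out = 14.592 kJ/mol
  T = 335.1 K: K = (1.636, 0.562, 0.332), RR gives ψ = 0.314, H_out = 10.643 kJ/mol
  T = 333.8 K: K = (1.599, 0.554, 0.327), RR gives ψ = 0.256, H_out = 8.527 kJ/mol
Linear interpolation between T = 333.8 (H_out = 8.527) and T = 335.1 (H_out = 10.643) on hF = 8.706 gives T ≈ 333.9 K, at which ψ = 0.26.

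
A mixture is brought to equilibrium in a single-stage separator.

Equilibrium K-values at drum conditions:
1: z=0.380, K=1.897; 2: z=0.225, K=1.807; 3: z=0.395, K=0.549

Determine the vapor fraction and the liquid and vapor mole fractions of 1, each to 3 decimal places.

ψ = 0.884, x_1 = 0.212, y_1 = 0.402

Let ψ = V/F and solve Σ zᵢ(Kᵢ−1)/(1+ψ(Kᵢ−1)) = 0.
g(0) = ΣzᵢKᵢ − 1 = 0.344 and g(1) = 1 − Σzᵢ/Kᵢ = -0.044, so a root lies in (0, 1).
Newton–Raphson from ψ = 0.6:
  ψ = 0.600: g = 0.0997, g' = -0.347 → ψ = 0.888
  ψ = 0.888: g = -0.0015, g' = -0.368 → ψ = 0.884
Converged at ψ = 0.884.
Compositions from xᵢ = zᵢ/(1+ψ(Kᵢ−1)), yᵢ = Kᵢxᵢ:
  1: x = 0.212, y = 0.402
  2: x = 0.131, y = 0.237
  3: x = 0.657, y = 0.361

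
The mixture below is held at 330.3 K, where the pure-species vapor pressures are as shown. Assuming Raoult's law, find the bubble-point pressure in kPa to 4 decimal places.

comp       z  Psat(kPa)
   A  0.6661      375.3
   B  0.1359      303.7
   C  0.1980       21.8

At the bubble point ψ → 0, so ΣzᵢKᵢ = 1 with Kᵢ = Pᵢˢᵃᵗ/P ⇒ P = ΣzᵢPᵢˢᵃᵗ.
P = 0.6661·375.3 + 0.1359·303.7 + 0.1980·21.8 = 295.5766 kPa

Pbub = 295.5766 kPa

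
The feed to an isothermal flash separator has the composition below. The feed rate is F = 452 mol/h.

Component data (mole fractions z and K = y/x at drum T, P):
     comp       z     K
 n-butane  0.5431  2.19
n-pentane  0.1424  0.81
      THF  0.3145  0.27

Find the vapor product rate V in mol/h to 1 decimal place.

Iterate (Newton) starting at V/F = 0.5:
  V/F = 0.5000: g = 0.01375, g' = -0.7242 → V/F = 0.5190
  V/F = 0.5190: g = -0.00010, g' = -0.7346 → V/F = 0.5189
Converged at V/F = 0.5189.
Then V = V/F·F = 0.5189·452 = 234.5 mol/h and L = F − V = 217.5 mol/h.

V = 234.5 mol/h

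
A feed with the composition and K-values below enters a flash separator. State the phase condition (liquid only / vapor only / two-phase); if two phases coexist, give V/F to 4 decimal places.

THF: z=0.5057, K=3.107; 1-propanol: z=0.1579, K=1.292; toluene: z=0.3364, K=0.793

vapor only

ΣzᵢKᵢ = 2.0420; Σzᵢ/Kᵢ = 0.7092.
Since Σzᵢ/Kᵢ < 1 the mixture is above its dew point — single vapor phase.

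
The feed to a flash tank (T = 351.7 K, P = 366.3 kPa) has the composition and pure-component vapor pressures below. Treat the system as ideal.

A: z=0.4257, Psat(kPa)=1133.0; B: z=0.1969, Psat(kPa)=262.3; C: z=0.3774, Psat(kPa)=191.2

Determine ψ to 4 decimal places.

Raoult's law: Kᵢ = Pᵢˢᵃᵗ/P = Pᵢˢᵃᵗ/366.3.
  K_A = 1133.0/366.3 = 3.093093, K_B = 262.3/366.3 = 0.716080, K_C = 191.2/366.3 = 0.521977
Material balance + equilibrium reduce to Σ zᵢ(Kᵢ−1)/(1+ψ(Kᵢ−1)) = 0.
g(0) = ΣzᵢKᵢ − 1 = 0.6547 and g(1) = 1 − Σzᵢ/Kᵢ = -0.1356, so a root lies in (0, 1).
Newton iteration, ψ⁰ = 0.63:
  ψ = 0.6300: g = 0.05806, g' = -0.5470 → ψ = 0.7361
  ψ = 0.7361: g = 0.00166, g' = -0.5196 → ψ = 0.7393
Converged at ψ = 0.7393.

ψ = 0.7393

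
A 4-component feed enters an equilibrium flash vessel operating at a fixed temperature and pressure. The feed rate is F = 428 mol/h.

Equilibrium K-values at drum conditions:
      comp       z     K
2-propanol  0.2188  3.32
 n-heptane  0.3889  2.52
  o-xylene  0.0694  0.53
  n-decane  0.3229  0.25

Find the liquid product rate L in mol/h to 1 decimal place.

Rachford–Rice: g(V/F) = Σ zᵢ(Kᵢ−1)/(1+V/F(Kᵢ−1)) = 0.
Check two-phase: ΣzᵢKᵢ = 1.8240 > 1 and Σzᵢ/Kᵢ = 1.6428 > 1, so g(0) = 0.8240 > 0 and g(1) = -0.6428 < 0.
Newton–Raphson from V/F = 0.5:
  V/F = 0.5000: g = 0.14076, g' = -1.0337 → V/F = 0.6362
  V/F = 0.6362: g = -0.00415, g' = -1.1199 → V/F = 0.6325
Converged at V/F = 0.6325.
Then V = V/F·F = 0.6325·428 = 270.7 mol/h and L = F − V = 157.3 mol/h.

L = 157.3 mol/h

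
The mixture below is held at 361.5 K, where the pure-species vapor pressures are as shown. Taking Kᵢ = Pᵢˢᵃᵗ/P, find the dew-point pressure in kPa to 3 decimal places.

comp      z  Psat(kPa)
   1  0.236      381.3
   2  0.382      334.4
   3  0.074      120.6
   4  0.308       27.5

At the dew point ψ → 1, so Σzᵢ/Kᵢ = 1 with Kᵢ = Pᵢˢᵃᵗ/P ⇒ 1/P = Σzᵢ/Pᵢˢᵃᵗ.
1/P = 0.236/381.3 + 0.382/334.4 + 0.074/120.6 + 0.308/27.5 = 0.013575 ⇒ P = 73.665 kPa

Pdew = 73.665 kPa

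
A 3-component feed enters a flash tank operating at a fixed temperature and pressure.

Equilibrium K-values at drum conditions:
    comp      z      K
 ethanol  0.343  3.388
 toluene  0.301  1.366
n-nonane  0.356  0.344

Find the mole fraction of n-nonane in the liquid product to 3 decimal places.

Newton–Raphson from β = 0.5:
  β = 0.500: g = 0.1189, g' = -0.774 → β = 0.654
Converged at β = 0.654.
Compositions from xᵢ = zᵢ/(1+β(Kᵢ−1)), yᵢ = Kᵢxᵢ:
  ethanol: x = 0.134, y = 0.454
  toluene: x = 0.243, y = 0.332
  n-nonane: x = 0.623, y = 0.214

x_n-nonane = 0.623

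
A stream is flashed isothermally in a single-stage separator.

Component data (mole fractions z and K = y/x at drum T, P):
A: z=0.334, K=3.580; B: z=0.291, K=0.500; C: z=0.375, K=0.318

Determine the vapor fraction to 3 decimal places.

ψ = 0.294

Let ψ = V/F and solve Σ zᵢ(Kᵢ−1)/(1+ψ(Kᵢ−1)) = 0.
Feasibility: ΣzᵢKᵢ = 1.460, Σzᵢ/Kᵢ = 1.855 — both > 1, two phases present.
Newton–Raphson from ψ = 0.63:
  ψ = 0.630: g = -0.3326, g' = -1.014 → ψ = 0.302
  ψ = 0.302: g = -0.0090, g' = -1.080 → ψ = 0.294
Converged at ψ = 0.294.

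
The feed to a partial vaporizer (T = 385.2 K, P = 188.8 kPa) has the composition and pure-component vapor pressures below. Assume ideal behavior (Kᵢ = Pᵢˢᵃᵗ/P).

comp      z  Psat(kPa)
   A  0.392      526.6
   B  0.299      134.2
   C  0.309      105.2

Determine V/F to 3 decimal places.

Raoult's law: Kᵢ = Pᵢˢᵃᵗ/P = Pᵢˢᵃᵗ/188.8.
  K_A = 526.6/188.8 = 2.78919, K_B = 134.2/188.8 = 0.71081, K_C = 105.2/188.8 = 0.55720
Rachford–Rice: g(V/F) = Σ zᵢ(Kᵢ−1)/(1+V/F(Kᵢ−1)) = 0.
Feasibility: ΣzᵢKᵢ = 1.478, Σzᵢ/Kᵢ = 1.116 — both > 1, two phases present.
Newton iteration, V/F⁰ = 0.31:
  V/F = 0.310: g = 0.1976, g' = -0.631 → V/F = 0.623
  V/F = 0.623: g = 0.0372, g' = -0.433 → V/F = 0.709
  V/F = 0.709: g = 0.0010, g' = -0.412 → V/F = 0.711
Converged at V/F = 0.711.

V/F = 0.711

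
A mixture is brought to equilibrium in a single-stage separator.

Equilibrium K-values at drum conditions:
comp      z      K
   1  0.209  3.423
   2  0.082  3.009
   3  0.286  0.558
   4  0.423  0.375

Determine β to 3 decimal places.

β = 0.218

Iterate (Newton) starting at β = 0.5:
  β = 0.500: g = -0.2356, g' = -0.775 → β = 0.196
  β = 0.196: g = 0.0220, g' = -1.016 → β = 0.218
Converged at β = 0.218.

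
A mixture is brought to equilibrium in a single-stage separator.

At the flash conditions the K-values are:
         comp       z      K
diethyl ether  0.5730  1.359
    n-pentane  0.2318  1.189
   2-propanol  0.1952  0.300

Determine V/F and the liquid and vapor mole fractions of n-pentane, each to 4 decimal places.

V/F = 0.5145, x_n-pentane = 0.2113, y_n-pentane = 0.2512

Rachford–Rice: g(V/F) = Σ zᵢ(Kᵢ−1)/(1+V/F(Kᵢ−1)) = 0.
Feasibility: ΣzᵢKᵢ = 1.1129, Σzᵢ/Kᵢ = 1.2673 — both > 1, two phases present.
Newton–Raphson from V/F = 0.34:
  V/F = 0.3400: g = 0.04518, g' = -0.2307 → V/F = 0.5358
  V/F = 0.5358: g = -0.00635, g' = -0.3037 → V/F = 0.5149
  V/F = 0.5149: g = -0.00011, g' = -0.2933 → V/F = 0.5145
Converged at V/F = 0.5145.
Compositions from xᵢ = zᵢ/(1+V/F(Kᵢ−1)), yᵢ = Kᵢxᵢ:
  diethyl ether: x = 0.4837, y = 0.6573
  n-pentane: x = 0.2113, y = 0.2512
  2-propanol: x = 0.3051, y = 0.0915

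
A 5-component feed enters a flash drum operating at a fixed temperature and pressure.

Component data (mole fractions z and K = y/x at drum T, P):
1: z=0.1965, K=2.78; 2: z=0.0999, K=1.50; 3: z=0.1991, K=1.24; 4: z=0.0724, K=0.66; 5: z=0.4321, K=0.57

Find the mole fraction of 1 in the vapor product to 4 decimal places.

y_1 = 0.2880

Material balance + equilibrium reduce to Σ zᵢ(Kᵢ−1)/(1+β(Kᵢ−1)) = 0.
Check two-phase: ΣzᵢKᵢ = 1.2371 > 1 and Σzᵢ/Kᵢ = 1.1656 > 1, so g(0) = 0.2371 > 0 and g(1) = -0.1656 < 0.
Iterate (Newton) starting at β = 0.5:
  β = 0.5000: g = 0.00134, g' = -0.3412 → β = 0.5039
Converged at β = 0.5039.
Compositions from xᵢ = zᵢ/(1+β(Kᵢ−1)), yᵢ = Kᵢxᵢ:
  1: x = 0.1036, y = 0.2880
  2: x = 0.0798, y = 0.1197
  3: x = 0.1776, y = 0.2202
  4: x = 0.0874, y = 0.0577
  5: x = 0.5516, y = 0.3144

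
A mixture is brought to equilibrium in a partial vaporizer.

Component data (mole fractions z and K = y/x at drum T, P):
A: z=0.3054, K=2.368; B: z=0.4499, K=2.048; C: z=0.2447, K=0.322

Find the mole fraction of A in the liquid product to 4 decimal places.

Material balance + equilibrium reduce to Σ zᵢ(Kᵢ−1)/(1+ψ(Kᵢ−1)) = 0.
Feasibility: ΣzᵢKᵢ = 1.7234, Σzᵢ/Kᵢ = 1.1086 — both > 1, two phases present.
Newton iteration, ψ⁰ = 0.5:
  ψ = 0.5000: g = 0.30648, g' = -0.6717 → ψ = 0.9562
  ψ = 0.9562: g = -0.05528, g' = -1.1401 → ψ = 0.9078
  ψ = 0.9078: g = -0.00346, g' = -1.0042 → ψ = 0.9043
Converged at ψ = 0.9043.
Compositions from xᵢ = zᵢ/(1+ψ(Kᵢ−1)), yᵢ = Kᵢxᵢ:
  A: x = 0.1365, y = 0.3233
  B: x = 0.2310, y = 0.4731
  C: x = 0.6325, y = 0.2037

x_A = 0.1365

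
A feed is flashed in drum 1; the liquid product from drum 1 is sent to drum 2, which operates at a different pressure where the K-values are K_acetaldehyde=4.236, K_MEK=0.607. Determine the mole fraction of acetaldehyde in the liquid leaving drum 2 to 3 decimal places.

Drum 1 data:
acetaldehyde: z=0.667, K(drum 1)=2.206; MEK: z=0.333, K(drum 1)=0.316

Drum 1:
Rachford–Rice: g(ψ₁) = Σ zᵢ(Kᵢ−1)/(1+ψ₁(Kᵢ−1)) = 0.
Check two-phase: ΣzᵢKᵢ = 1.577 > 1 and Σzᵢ/Kᵢ = 1.356 > 1, so g(0) = 0.577 > 0 and g(1) = -0.356 < 0.
Iterate (Newton) starting at ψ₁ = 0.35:
  ψ₁ = 0.350: g = 0.2662, g' = -0.749 → ψ₁ = 0.705
  ψ₁ = 0.705: g = -0.0055, g' = -0.865 → ψ₁ = 0.699
Converged at ψ₁ = 0.699.
Drum-1 compositions:
  acetaldehyde: x = 0.362, y = 0.798
  MEK: x = 0.638, y = 0.202
Drum-2 feed = drum-1 liquid: z₂ = (0.3619, 0.6381).
Drum 2:
Material balance + equilibrium reduce to Σ zᵢ(Kᵢ−1)/(1+ψ₂(Kᵢ−1)) = 0.
g(0) = ΣzᵢKᵢ − 1 = 0.920 and g(1) = 1 − Σzᵢ/Kᵢ = -0.137, so a root lies in (0, 1).
Binary case is linear: z₁(K₁−1)(1+ψ₂(K₂−1)) + z₂(K₂−1)(1+ψ₂(K₁−1)) = 0
⇒ ψ₂ = [z₁(K₁−1)+z₂(K₂−1)] / [−(K₁−1)(K₂−1)] = 0.9204/1.2717 = 0.724
  acetaldehyde: x = 0.108, y = 0.459
  MEK: x = 0.892, y = 0.541

x_acetaldehyde (drum 2) = 0.108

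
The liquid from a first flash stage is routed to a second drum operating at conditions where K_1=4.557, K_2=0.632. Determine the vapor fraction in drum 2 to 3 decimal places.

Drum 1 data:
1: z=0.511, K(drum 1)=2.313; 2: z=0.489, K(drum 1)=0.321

V/F (drum 2) = 0.741

Drum 1:
Binary case is linear: z₁(K₁−1)(1+ψ₁(K₂−1)) + z₂(K₂−1)(1+ψ₁(K₁−1)) = 0
⇒ ψ₁ = [z₁(K₁−1)+z₂(K₂−1)] / [−(K₁−1)(K₂−1)] = 0.3389/0.8915 = 0.380
Drum-1 compositions:
  1: x = 0.341, y = 0.788
  2: x = 0.659, y = 0.212
Drum-2 feed = drum-1 liquid: z₂ = (0.3409, 0.6591).
Drum 2:
Let ψ₂ = V/F and solve Σ zᵢ(Kᵢ−1)/(1+ψ₂(Kᵢ−1)) = 0.
Feasibility: ΣzᵢKᵢ = 1.970, Σzᵢ/Kᵢ = 1.118 — both > 1, two phases present.
Newton iteration, ψ₂⁰ = 0.56:
  ψ₂ = 0.560: g = 0.0997, g' = -0.623 → ψ₂ = 0.720
  ψ₂ = 0.720: g = 0.0105, g' = -0.505 → ψ₂ = 0.741
Converged at ψ₂ = 0.741.
  1: x = 0.094, y = 0.427
  2: x = 0.906, y = 0.573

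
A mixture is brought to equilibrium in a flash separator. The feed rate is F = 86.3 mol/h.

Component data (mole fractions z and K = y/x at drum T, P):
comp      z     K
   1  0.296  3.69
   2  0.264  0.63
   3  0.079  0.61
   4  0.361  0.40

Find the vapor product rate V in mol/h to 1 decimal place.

Rachford–Rice: g(V/F) = Σ zᵢ(Kᵢ−1)/(1+V/F(Kᵢ−1)) = 0.
Check two-phase: ΣzᵢKᵢ = 1.451 > 1 and Σzᵢ/Kᵢ = 1.531 > 1, so g(0) = 0.451 > 0 and g(1) = -0.531 < 0.
Newton iteration, V/F⁰ = 0.5:
  V/F = 0.500: g = -0.1280, g' = -0.728 → V/F = 0.324
  V/F = 0.324: g = 0.0102, g' = -0.874 → V/F = 0.336
Converged at V/F = 0.336.
Then V = V/F·F = 0.3359·86.3 = 29.0 mol/h and L = F − V = 57.3 mol/h.

V = 29.0 mol/h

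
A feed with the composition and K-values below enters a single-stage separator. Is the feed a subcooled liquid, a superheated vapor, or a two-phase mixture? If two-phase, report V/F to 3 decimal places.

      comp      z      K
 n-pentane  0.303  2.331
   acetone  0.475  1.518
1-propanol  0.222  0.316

ΣzᵢKᵢ = 1.497; Σzᵢ/Kᵢ = 1.145.
Both exceed 1, so a two-phase solution exists.
Material balance + equilibrium reduce to Σ zᵢ(Kᵢ−1)/(1+ψ(Kᵢ−1)) = 0.
Iterate (Newton) starting at ψ = 0.44:
  ψ = 0.440: g = 0.2375, g' = -0.511 → ψ = 0.905
  ψ = 0.905: g = -0.0483, g' = -0.885 → ψ = 0.851
  ψ = 0.851: g = -0.0032, g' = -0.774 → ψ = 0.847
  ψ = 0.847: g = -0.0000, g' = -0.766 → ψ = 0.846
Converged at ψ = 0.846.

two-phase, V/F = 0.846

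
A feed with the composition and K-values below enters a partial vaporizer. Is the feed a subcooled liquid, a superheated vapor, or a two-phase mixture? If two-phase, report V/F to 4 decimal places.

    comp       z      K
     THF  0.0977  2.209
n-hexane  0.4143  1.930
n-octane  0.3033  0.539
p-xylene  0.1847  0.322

ΣzᵢKᵢ = 1.2384; Σzᵢ/Kᵢ = 1.3952.
Both exceed 1, so a two-phase solution exists.
Rachford–Rice: g(ψ) = Σ zᵢ(Kᵢ−1)/(1+ψ(Kᵢ−1)) = 0.
Iterate (Newton) starting at ψ = 0.3:
  ψ = 0.3000: g = 0.06847, g' = -0.5166 → ψ = 0.4325
  ψ = 0.4325: g = 0.00049, g' = -0.5144 → ψ = 0.4335
Converged at ψ = 0.4335.

two-phase, V/F = 0.4335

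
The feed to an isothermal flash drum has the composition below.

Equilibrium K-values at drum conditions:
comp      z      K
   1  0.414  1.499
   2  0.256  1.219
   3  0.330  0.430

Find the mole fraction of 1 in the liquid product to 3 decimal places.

Material balance + equilibrium reduce to Σ zᵢ(Kᵢ−1)/(1+ψ(Kᵢ−1)) = 0.
g(0) = ΣzᵢKᵢ − 1 = 0.075 and g(1) = 1 − Σzᵢ/Kᵢ = -0.254, so a root lies in (0, 1).
Newton iteration, ψ⁰ = 0.5:
  ψ = 0.500: g = -0.0472, g' = -0.286 → ψ = 0.335
  ψ = 0.335: g = -0.0032, g' = -0.250 → ψ = 0.322
Converged at ψ = 0.322.
Compositions from xᵢ = zᵢ/(1+ψ(Kᵢ−1)), yᵢ = Kᵢxᵢ:
  1: x = 0.357, y = 0.535
  2: x = 0.239, y = 0.292
  3: x = 0.404, y = 0.174

x_1 = 0.357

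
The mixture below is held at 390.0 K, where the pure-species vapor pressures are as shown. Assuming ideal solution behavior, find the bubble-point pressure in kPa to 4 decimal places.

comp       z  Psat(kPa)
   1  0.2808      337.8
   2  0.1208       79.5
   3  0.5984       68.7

At the bubble point ψ → 0, so ΣzᵢKᵢ = 1 with Kᵢ = Pᵢˢᵃᵗ/P ⇒ P = ΣzᵢPᵢˢᵃᵗ.
P = 0.2808·337.8 + 0.1208·79.5 + 0.5984·68.7 = 145.5679 kPa

Pbub = 145.5679 kPa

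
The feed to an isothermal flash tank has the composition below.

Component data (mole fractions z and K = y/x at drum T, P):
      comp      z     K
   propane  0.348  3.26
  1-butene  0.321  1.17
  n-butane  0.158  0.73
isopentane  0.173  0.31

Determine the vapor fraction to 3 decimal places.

ψ = 0.811

Material balance + equilibrium reduce to Σ zᵢ(Kᵢ−1)/(1+ψ(Kᵢ−1)) = 0.
Check two-phase: ΣzᵢKᵢ = 1.679 > 1 and Σzᵢ/Kᵢ = 1.156 > 1, so g(0) = 0.679 > 0 and g(1) = -0.156 < 0.
Newton–Raphson from ψ = 0.5:
  ψ = 0.500: g = 0.1880, g' = -0.607 → ψ = 0.810
  ψ = 0.810: g = 0.0008, g' = -0.671 → ψ = 0.811
Converged at ψ = 0.811.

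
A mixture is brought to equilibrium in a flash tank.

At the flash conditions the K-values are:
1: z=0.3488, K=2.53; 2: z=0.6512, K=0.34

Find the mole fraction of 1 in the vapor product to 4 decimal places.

Rachford–Rice: g(V/F) = Σ zᵢ(Kᵢ−1)/(1+V/F(Kᵢ−1)) = 0.
Check two-phase: ΣzᵢKᵢ = 1.1039 > 1 and Σzᵢ/Kᵢ = 2.0532 > 1, so g(0) = 0.1039 > 0 and g(1) = -1.0532 < 0.
Binary case is linear: z₁(K₁−1)(1+V/F(K₂−1)) + z₂(K₂−1)(1+V/F(K₁−1)) = 0
⇒ V/F = [z₁(K₁−1)+z₂(K₂−1)] / [−(K₁−1)(K₂−1)] = 0.10387/1.00980 = 0.1029
Compositions from xᵢ = zᵢ/(1+V/F(Kᵢ−1)), yᵢ = Kᵢxᵢ:
  1: x = 0.3014, y = 0.7625
  2: x = 0.6986, y = 0.2375

y_1 = 0.7625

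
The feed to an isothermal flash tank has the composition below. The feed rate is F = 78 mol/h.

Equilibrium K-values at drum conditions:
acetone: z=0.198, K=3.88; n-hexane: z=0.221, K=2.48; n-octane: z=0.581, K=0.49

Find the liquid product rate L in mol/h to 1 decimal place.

Material balance + equilibrium reduce to Σ zᵢ(Kᵢ−1)/(1+ψ(Kᵢ−1)) = 0.
Feasibility: ΣzᵢKᵢ = 1.601, Σzᵢ/Kᵢ = 1.326 — both > 1, two phases present.
Iterate (Newton) starting at ψ = 0.5:
  ψ = 0.500: g = 0.0240, g' = -0.708 → ψ = 0.534
Converged at ψ = 0.534.
Then V = ψ·F = 0.5342·78 = 41.7 mol/h and L = F − V = 36.3 mol/h.

L = 36.3 mol/h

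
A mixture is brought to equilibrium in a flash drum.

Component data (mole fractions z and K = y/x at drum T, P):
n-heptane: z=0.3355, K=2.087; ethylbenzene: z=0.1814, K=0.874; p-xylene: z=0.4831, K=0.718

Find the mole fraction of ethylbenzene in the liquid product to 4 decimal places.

x_ethylbenzene = 0.2008

Iterate (Newton) starting at ψ = 0.42:
  ψ = 0.4200: g = 0.07171, g' = -0.2395 → ψ = 0.7194
  ψ = 0.7194: g = 0.00861, g' = -0.1888 → ψ = 0.7650
  ψ = 0.7650: g = 0.00011, g' = -0.1842 → ψ = 0.7656
Converged at ψ = 0.7656.
Compositions from xᵢ = zᵢ/(1+ψ(Kᵢ−1)), yᵢ = Kᵢxᵢ:
  n-heptane: x = 0.1831, y = 0.3822
  ethylbenzene: x = 0.2008, y = 0.1755
  p-xylene: x = 0.6161, y = 0.4424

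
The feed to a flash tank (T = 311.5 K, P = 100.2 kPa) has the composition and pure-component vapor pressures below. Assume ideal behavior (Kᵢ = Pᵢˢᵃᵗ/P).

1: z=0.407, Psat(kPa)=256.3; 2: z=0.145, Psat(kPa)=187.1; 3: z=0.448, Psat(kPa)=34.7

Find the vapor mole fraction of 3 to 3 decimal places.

y_3 = 0.233

Raoult's law: Kᵢ = Pᵢˢᵃᵗ/P = Pᵢˢᵃᵗ/100.2.
  K_1 = 256.3/100.2 = 2.55788, K_2 = 187.1/100.2 = 1.86727, K_3 = 34.7/100.2 = 0.34631
Rachford–Rice: g(β) = Σ zᵢ(Kᵢ−1)/(1+β(Kᵢ−1)) = 0.
Check two-phase: ΣzᵢKᵢ = 1.467 > 1 and Σzᵢ/Kᵢ = 1.530 > 1, so g(0) = 0.467 > 0 and g(1) = -0.530 < 0.
Newton–Raphson from β = 0.62:
  β = 0.620: g = -0.0881, g' = -0.843 → β = 0.515
  β = 0.515: g = -0.0031, g' = -0.791 → β = 0.512
Converged at β = 0.512.
Compositions from xᵢ = zᵢ/(1+β(Kᵢ−1)), yᵢ = Kᵢxᵢ:
  1: x = 0.227, y = 0.579
  2: x = 0.100, y = 0.188
  3: x = 0.673, y = 0.233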